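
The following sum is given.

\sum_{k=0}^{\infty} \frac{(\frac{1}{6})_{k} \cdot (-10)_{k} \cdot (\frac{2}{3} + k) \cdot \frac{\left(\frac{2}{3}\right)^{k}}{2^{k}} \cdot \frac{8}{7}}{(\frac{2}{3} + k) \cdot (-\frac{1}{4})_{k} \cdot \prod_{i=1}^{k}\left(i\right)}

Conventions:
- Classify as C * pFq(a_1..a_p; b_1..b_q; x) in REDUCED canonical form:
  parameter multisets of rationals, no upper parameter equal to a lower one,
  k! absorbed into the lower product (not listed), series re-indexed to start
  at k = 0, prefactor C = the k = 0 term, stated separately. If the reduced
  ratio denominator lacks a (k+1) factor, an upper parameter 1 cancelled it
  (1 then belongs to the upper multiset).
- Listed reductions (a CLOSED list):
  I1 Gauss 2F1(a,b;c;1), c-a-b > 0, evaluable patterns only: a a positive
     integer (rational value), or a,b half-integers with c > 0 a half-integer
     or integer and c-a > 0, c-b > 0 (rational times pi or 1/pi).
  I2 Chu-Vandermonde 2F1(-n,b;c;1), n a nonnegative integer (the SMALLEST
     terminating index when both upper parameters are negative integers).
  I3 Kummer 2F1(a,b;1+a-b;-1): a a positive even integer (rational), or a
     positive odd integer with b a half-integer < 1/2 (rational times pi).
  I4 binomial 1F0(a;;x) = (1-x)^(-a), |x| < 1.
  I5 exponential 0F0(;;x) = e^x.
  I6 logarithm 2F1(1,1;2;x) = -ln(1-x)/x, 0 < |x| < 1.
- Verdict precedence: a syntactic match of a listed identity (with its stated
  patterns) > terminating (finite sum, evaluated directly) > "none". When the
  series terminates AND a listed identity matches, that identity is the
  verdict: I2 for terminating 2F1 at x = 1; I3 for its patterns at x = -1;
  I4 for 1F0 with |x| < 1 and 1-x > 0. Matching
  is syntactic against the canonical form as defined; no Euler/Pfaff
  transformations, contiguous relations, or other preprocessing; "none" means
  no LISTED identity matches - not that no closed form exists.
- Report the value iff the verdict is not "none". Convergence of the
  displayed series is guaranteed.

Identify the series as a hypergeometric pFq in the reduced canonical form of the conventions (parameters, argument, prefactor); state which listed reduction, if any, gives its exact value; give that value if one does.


Prefactor \frac{8}{7}, argument \frac{1}{3}: 2F1 with upper {-10, \frac{1}{6}} over lower {-\frac{1}{4}}. Verdict: terminating - the sum ends at index 10 because -10 is a negative integer; exact evaluation follows. Exact value: \frac{2043290776054072}{1500548127323553}.

Key step: t_0 = \frac{8}{7} here, and the two k-th powers (C = 8/7) combine into one argument.
Adjacent-term ratio: r(k) = \frac{1}{3} * (k-10) (k+\frac{1}{6}) / [(k-\frac{1}{4}) (k+1)] ; factor over Q: parameters, x = \frac{1}{3}, and C = \frac{8}{7}.


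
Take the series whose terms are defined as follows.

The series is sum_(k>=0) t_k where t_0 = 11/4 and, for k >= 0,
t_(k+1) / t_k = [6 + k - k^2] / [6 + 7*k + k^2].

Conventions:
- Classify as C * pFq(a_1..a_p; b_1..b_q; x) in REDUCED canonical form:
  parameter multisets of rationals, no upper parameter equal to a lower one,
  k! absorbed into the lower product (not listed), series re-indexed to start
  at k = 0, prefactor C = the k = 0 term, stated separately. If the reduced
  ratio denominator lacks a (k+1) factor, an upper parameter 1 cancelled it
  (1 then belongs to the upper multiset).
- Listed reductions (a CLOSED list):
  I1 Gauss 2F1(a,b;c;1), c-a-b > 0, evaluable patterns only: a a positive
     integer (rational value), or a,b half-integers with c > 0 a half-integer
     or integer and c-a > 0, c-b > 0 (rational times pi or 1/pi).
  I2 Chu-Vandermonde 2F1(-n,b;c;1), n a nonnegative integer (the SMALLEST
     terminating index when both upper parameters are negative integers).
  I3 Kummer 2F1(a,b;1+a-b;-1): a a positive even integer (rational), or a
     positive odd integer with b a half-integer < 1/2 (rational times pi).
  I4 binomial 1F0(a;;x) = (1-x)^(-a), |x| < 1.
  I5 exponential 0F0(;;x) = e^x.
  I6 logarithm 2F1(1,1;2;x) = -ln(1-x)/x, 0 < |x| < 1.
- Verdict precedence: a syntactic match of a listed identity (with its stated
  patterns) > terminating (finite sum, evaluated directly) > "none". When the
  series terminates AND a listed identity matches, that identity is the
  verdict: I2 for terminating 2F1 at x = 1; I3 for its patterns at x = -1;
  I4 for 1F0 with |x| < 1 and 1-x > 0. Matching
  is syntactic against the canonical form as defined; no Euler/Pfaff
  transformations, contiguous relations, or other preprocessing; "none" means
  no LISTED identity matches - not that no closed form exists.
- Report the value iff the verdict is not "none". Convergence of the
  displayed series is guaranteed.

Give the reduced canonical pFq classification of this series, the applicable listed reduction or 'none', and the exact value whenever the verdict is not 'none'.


Classification (C = 11/4): 2F1 with upper {-3, 2}, lower {6}, argument x = -1. Verdict at x = -1: Kummer's theorem (I3) matches (x = -1; c = 6 equals 1+a-b for upper {-3, 2}: listed pattern). Value: 55/8.

Structural cue: t_0 = 11/4 here, and the expanded ratio factors over Q; prefactor 11/4, roots give parameters.
Ratio: r(k) = (-1) * (k-3) (k+2) / [(k+6) (k+1)] - rational in k. x = (-1); t_0 = 11/4; negate the roots.


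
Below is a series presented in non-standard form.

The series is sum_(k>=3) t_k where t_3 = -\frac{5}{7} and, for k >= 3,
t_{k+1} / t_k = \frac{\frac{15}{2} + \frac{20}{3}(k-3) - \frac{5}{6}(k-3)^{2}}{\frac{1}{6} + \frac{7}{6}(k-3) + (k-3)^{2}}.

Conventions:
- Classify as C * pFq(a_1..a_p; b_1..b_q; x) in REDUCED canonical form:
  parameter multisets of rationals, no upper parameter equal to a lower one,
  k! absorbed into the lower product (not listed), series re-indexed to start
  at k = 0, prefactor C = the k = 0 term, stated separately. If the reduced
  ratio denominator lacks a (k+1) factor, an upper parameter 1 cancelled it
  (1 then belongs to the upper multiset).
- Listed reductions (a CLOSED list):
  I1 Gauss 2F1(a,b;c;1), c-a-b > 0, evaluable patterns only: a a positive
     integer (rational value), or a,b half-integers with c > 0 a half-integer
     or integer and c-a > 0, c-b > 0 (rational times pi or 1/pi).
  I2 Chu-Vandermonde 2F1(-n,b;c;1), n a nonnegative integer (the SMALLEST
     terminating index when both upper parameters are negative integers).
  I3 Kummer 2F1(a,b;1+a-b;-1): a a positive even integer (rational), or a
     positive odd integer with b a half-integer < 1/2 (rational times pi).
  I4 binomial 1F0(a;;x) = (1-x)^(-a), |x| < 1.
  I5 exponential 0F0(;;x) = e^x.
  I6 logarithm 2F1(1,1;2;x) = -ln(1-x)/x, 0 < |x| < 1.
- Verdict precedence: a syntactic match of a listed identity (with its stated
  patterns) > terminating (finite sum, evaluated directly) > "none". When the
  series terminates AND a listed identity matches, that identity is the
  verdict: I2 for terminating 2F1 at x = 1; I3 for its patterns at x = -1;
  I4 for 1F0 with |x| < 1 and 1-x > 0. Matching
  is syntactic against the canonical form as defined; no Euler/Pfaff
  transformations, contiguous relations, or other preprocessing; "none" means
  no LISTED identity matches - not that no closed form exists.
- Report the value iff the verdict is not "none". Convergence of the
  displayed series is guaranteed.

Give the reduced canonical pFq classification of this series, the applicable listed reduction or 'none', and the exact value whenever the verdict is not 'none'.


With C = -\frac{5}{7}: the canonical form is 2F1(-9, 1; \frac{1}{6}; -\frac{5}{6}). Verdict: terminating (-9 upstairs). 10 nonzero terms in all; added directly. Exact value: -\frac{12673178050490}{4178524441}.

First insight: with t_0 = -\frac{5}{7}, factor the ratio over Q (prefactor -5/7): negated roots = parameters.
Step ratio: r(k) = -\frac{5}{6} * (k-9) (k+1) / [(k+\frac{1}{6}) (k+1)] - rational in k. x = -\frac{5}{6}; t_0 = -\frac{5}{7}; negate the roots.


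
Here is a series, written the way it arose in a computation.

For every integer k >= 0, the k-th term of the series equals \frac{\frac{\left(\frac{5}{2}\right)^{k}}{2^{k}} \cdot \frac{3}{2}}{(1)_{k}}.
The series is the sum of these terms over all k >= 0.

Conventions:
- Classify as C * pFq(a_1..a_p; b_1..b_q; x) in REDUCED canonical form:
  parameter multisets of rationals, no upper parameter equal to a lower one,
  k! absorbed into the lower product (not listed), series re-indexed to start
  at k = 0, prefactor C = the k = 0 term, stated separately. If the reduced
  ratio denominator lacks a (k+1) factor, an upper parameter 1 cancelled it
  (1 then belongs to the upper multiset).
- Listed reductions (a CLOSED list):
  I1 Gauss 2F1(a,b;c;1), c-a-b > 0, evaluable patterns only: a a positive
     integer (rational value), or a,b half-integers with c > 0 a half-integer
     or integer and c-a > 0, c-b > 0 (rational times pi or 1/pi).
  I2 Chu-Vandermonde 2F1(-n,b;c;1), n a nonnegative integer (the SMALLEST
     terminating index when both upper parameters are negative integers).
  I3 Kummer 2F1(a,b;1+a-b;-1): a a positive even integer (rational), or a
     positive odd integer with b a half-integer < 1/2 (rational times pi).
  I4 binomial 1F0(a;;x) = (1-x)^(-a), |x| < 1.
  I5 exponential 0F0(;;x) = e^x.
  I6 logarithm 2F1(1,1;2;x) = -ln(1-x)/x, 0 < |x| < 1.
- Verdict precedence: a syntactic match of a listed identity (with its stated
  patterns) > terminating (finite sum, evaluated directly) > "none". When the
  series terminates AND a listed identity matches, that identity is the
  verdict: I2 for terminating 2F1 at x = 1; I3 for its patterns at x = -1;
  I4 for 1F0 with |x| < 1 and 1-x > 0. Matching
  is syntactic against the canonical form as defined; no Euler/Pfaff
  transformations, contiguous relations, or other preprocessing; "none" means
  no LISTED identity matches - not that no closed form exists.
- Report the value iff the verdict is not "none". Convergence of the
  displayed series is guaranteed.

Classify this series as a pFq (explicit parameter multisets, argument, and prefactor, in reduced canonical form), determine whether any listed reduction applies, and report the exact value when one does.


x = \frac{5}{4} here; the reduced form reads 0F0, upper {-}, lower {-}, C = \frac{3}{2}. Verdict (x = \frac{5}{4}): the I5 exponential reduction applies (the 0F0 exponential series at x = \frac{5}{4}). Its exact value is \frac{3}{2} \cdot e^{\frac{5}{4}}.

The tell: with t_0 = \frac{3}{2}, the two k-th powers (C = 3/2) combine into one argument.
Term ratio: r(k) = \frac{5}{4} * 1 / [(k+1)] - poly over poly, x = \frac{5}{4} from leading terms; C = \frac{3}{2} at k = 0.


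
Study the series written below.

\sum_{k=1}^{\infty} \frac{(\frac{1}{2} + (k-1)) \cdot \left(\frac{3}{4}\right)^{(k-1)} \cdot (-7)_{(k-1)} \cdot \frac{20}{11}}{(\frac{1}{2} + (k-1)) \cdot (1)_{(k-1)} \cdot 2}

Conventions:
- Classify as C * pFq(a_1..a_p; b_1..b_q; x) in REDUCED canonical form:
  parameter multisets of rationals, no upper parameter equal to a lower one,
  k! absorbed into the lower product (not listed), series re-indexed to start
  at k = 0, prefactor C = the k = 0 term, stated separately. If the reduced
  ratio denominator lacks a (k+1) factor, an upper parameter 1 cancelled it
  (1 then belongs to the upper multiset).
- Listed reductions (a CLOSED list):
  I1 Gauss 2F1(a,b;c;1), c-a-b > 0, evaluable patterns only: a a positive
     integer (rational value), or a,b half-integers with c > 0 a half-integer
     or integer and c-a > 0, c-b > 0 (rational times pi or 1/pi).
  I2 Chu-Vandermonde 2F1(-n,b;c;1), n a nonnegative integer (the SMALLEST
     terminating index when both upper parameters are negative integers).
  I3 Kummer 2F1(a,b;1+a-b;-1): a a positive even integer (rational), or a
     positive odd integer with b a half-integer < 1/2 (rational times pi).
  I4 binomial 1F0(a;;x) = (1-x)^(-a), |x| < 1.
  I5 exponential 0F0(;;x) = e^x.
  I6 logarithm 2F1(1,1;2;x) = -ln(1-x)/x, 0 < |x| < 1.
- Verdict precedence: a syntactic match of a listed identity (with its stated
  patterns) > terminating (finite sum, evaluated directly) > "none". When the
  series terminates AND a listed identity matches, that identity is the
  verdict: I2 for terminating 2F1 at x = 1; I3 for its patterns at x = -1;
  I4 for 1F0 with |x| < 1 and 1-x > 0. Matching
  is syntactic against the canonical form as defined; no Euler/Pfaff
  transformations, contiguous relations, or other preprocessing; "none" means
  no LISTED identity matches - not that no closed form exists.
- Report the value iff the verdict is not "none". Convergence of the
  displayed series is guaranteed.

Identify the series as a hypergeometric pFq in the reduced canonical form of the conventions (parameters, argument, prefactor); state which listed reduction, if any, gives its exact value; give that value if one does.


This is \frac{10}{11} * 1F0(-7; -; \frac{3}{4}) in reduced canonical form. Verdict: the I4 binomial reduction applies (the 1F0 binomial series: exponent 7, x = \frac{3}{4}). Sum: \frac{5}{90112}.

First insight: from the first term \frac{10}{11}: k + 1/2 divides numerator and denominator alike; C = 10/11 after cancelling.
Consecutive-term ratio: r(k) = \frac{3}{4} * (k-7) / [(k+1)] - rational in k. x = \frac{3}{4}; t_0 = \frac{10}{11}; negate the roots.


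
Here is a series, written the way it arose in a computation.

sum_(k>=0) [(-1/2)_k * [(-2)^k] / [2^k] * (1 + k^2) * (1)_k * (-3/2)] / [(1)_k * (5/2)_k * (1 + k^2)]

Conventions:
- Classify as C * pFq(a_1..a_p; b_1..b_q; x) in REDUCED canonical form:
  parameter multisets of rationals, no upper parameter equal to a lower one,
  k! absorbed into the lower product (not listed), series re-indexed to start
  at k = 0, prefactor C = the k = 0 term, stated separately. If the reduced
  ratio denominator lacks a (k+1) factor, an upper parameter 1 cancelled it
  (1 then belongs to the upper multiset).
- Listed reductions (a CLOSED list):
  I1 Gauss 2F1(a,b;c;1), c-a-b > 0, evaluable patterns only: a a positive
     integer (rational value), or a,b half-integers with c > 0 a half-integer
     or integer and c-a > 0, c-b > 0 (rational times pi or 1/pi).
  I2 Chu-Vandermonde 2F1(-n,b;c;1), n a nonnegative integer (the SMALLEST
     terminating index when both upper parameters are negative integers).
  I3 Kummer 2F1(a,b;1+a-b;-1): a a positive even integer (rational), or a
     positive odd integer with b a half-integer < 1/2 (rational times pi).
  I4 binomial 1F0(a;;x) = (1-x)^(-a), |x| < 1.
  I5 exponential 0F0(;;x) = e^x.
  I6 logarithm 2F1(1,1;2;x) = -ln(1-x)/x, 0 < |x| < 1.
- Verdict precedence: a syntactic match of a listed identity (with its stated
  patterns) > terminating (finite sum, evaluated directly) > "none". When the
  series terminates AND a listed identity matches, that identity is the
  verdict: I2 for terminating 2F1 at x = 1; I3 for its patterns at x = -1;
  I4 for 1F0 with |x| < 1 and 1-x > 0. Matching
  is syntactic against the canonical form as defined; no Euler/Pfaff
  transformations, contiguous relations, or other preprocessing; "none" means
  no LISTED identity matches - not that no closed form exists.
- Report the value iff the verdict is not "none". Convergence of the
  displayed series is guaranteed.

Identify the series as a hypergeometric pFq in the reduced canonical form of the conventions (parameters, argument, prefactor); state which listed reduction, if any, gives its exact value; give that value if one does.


This is -3/2 * 2F1(-1/2, 1; 5/2; -1) in reduced canonical form. Verdict: this is Kummer's theorem (I3) (x = -1; c = 5/2 equals 1+a-b for upper {-1/2, 1}: listed pattern). Sum: (-9/16) * pi.

The tell: x = (-1) and the two k-th powers (C = -3/2) combine into one argument.
Adjacent-term ratio: r(k) = (-1) * (k-1/2) (k+1) / [(k+5/2) (k+1)] - rational; roots negated = parameters, x = (-1), C = -3/2.


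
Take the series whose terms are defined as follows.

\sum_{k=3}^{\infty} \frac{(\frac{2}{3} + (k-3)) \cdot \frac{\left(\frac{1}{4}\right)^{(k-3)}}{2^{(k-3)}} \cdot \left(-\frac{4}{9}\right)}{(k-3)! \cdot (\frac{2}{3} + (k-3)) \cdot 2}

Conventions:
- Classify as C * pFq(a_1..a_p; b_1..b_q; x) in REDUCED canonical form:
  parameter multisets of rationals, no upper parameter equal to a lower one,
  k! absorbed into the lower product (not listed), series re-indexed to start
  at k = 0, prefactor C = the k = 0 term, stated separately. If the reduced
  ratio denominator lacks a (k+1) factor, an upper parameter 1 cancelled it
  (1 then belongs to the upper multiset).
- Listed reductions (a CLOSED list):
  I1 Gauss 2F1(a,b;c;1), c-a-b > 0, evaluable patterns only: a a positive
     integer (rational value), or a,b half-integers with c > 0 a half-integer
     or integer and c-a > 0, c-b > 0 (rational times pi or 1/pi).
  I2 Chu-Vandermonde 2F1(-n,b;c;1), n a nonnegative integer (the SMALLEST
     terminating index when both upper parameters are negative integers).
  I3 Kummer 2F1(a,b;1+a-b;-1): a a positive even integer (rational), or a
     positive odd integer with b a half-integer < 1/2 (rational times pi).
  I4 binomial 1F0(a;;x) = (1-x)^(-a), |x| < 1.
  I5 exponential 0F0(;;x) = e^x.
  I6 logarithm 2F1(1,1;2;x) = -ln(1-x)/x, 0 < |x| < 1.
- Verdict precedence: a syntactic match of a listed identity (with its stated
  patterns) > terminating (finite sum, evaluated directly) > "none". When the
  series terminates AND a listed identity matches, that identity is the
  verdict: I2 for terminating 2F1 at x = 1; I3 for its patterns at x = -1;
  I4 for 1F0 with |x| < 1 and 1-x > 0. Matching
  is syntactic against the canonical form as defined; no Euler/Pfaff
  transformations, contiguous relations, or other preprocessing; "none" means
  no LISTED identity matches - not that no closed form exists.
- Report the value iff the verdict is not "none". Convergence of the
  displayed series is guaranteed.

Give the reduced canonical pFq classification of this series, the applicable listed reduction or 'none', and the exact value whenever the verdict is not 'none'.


x = \frac{1}{8} here; the reduced form reads 0F0, upper {-}, lower {-}, C = -\frac{2}{9}. Verdict: the exponential series (I5) matches (the 0F0 exponential series at x = \frac{1}{8}). Sum: \left(-\frac{2}{9}\right) \cdot e^{\frac{1}{8}}.

The tell: x = \frac{1}{8} and the constant factors (C = -2/9, x = 1/8) combine into one prefactor.
Consecutive-term ratio: r(k) = \frac{1}{8} * 1 / [(k+1)] ; factor over Q: parameters, x = \frac{1}{8}, and C = -\frac{2}{9}.


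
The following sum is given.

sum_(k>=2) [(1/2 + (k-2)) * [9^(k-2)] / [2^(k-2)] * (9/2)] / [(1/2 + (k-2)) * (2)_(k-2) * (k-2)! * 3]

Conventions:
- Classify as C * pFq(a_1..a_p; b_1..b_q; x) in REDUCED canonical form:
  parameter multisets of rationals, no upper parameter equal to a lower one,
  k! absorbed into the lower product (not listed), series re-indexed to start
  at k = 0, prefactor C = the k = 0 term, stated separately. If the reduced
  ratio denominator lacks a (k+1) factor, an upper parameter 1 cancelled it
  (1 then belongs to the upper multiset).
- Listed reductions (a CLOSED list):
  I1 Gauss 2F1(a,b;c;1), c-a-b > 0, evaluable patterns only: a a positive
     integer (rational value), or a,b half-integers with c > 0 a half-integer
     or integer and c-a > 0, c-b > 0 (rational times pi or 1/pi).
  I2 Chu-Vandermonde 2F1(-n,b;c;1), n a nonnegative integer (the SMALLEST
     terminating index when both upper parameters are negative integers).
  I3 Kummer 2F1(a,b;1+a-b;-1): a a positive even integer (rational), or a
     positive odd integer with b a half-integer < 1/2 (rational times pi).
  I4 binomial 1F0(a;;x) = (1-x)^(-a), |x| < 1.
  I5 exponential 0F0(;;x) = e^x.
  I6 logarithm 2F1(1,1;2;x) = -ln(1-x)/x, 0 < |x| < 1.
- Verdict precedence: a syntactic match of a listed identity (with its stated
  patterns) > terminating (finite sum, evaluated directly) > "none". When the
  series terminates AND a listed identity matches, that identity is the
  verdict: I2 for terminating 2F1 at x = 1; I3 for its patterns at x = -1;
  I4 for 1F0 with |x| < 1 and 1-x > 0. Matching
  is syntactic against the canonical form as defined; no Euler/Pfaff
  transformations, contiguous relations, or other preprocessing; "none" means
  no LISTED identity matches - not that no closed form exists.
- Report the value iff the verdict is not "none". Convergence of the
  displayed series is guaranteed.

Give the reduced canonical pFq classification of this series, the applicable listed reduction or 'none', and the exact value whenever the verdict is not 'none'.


Canonical form: C = 3/2 times 0F1 with upper {-}, lower {2}, x = 9/2. Verdict: none here - no I1-I6 shape fits x = 9/2 with lower {2}.

Key step: from the first term 3/2: the factor k + 1/2 cancels (top and bottom), leaving C = 3/2.
Step ratio: r(k) = (9/2) * 1 / [(k+2) (k+1)] ; factor over Q: parameters, x = (9/2), and C = 3/2.


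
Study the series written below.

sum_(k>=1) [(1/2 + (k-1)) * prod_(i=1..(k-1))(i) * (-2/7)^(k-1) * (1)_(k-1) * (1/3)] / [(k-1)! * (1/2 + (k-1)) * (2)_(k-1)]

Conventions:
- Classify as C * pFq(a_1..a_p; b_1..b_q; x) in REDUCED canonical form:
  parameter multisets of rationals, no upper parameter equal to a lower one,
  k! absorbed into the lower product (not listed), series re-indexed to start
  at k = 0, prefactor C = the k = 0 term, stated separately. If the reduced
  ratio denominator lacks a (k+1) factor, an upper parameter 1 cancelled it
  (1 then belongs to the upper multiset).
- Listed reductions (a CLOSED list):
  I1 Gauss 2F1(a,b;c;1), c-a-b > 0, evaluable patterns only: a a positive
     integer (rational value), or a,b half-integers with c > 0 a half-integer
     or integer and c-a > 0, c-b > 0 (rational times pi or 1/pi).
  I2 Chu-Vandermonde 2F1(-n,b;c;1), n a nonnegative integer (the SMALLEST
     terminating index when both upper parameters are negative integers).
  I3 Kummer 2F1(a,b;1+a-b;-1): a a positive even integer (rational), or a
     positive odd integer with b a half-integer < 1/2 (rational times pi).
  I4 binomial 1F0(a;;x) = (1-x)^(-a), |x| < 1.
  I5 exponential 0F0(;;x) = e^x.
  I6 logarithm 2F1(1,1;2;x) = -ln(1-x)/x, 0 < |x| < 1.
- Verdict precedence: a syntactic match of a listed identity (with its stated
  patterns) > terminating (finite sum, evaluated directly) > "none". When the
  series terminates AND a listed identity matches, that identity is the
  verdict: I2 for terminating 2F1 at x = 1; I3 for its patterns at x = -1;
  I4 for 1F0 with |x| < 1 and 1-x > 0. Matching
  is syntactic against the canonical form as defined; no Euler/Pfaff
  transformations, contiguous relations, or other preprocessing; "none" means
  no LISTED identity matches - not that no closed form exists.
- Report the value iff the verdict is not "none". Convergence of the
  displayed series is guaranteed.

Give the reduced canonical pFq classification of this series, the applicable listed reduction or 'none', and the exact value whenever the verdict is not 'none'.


The series (x = -2/7) is 2F1: upper {1, 1}, lower {2}, prefactor 1/3. Verdict: logarithm (I6) matches (the logarithm: parameters (1,1;2), x = -2/7). Its exact value is (7/6) * ln(9/7).

Key observation: from the first term 1/3: the factor k + 1/2 cancels (top and bottom), leaving C = 1/3, x = -2/7.
Consecutive-term ratio: r(k) = (-2/7) * (k+1) (k+1) / [(k+2) (k+1)] ; factor over Q: parameters, x = (-2/7), and C = 1/3.


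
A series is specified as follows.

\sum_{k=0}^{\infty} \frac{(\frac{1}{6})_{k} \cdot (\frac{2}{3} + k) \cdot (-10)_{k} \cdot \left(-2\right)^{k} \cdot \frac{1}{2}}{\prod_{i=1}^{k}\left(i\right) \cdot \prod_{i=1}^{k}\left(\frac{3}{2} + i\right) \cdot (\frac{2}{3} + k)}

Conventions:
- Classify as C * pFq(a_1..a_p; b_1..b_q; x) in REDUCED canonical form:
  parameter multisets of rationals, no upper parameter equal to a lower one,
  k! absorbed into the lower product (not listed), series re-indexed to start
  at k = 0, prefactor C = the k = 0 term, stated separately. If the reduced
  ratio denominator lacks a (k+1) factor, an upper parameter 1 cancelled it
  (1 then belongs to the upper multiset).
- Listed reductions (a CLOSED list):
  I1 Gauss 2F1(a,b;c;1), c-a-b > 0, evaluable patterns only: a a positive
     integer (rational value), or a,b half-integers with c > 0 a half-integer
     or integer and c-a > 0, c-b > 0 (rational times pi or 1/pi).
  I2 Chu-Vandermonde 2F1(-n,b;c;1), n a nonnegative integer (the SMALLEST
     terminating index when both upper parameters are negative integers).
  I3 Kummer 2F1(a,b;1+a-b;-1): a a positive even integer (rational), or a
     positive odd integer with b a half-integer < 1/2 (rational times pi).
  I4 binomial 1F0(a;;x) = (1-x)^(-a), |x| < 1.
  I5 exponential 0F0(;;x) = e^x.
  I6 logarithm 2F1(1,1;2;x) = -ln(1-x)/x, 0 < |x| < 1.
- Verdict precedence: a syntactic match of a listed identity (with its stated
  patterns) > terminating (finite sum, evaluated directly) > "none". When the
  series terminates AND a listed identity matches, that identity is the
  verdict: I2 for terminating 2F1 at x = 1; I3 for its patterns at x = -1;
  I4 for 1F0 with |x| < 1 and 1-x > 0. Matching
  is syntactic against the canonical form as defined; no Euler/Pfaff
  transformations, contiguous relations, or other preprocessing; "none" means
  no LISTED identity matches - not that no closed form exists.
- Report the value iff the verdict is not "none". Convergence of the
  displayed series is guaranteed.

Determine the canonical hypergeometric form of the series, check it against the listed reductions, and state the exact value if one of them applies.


Prefactor \frac{1}{2}, argument -2: 2F1 with upper {-10, \frac{1}{6}} over lower {\frac{5}{2}}. Verdict: terminating. (-10)_k vanishes past k = 10, leaving a 11-term sum, computed directly. Value: \frac{3292495847989}{41143099338}.

The tell: t_0 = \frac{1}{2} here, and the lower running product (prefactor 1/2) is a rising factorial.
Consecutive-term ratio: r(k) = -2 * (k-10) (k+\frac{1}{6}) / [(k+\frac{5}{2}) (k+1)] - poly over poly, x = -2 from leading terms; C = \frac{1}{2} at k = 0.


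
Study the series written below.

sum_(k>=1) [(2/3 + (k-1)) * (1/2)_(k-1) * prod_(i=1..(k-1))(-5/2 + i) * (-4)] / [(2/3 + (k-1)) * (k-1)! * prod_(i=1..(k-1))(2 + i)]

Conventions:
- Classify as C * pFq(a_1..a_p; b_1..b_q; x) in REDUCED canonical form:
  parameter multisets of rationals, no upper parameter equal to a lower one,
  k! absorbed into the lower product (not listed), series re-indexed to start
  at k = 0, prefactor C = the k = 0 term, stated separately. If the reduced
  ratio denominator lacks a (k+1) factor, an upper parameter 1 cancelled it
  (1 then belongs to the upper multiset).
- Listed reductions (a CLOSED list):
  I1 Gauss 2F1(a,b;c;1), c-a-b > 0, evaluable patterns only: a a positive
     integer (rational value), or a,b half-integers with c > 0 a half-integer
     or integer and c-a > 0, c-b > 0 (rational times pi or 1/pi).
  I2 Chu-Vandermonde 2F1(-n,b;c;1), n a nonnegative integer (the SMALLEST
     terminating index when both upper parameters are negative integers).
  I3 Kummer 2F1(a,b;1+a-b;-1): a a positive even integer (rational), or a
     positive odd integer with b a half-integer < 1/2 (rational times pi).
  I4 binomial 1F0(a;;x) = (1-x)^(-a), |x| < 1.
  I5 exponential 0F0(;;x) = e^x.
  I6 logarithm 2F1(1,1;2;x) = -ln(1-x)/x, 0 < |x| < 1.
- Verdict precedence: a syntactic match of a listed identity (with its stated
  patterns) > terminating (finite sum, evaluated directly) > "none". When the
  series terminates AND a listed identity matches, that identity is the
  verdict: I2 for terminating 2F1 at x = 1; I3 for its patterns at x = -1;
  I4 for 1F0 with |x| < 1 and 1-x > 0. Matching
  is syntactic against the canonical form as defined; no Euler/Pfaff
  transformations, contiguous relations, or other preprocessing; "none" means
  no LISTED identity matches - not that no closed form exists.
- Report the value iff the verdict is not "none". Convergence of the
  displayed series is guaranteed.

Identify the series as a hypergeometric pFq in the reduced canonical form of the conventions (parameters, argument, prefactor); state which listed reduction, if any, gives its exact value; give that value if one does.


With C = -4: the canonical form is 2F1(-3/2, 1/2; 3; 1). Verdict: Gauss (I1, half-integer pattern) matches (x = 1; upper {-3/2, 1/2} half-integers, c = 3 in the evaluable pattern). Its exact value is (-1024/105) / pi.

Key observation: x = 1 and the lower running product (prefactor -4) is a rising factorial.
Term ratio: r(k) = 1 * (k-3/2) (k+1/2) / [(k+3) (k+1)] ; factor over Q: parameters, x = 1, and C = -4.


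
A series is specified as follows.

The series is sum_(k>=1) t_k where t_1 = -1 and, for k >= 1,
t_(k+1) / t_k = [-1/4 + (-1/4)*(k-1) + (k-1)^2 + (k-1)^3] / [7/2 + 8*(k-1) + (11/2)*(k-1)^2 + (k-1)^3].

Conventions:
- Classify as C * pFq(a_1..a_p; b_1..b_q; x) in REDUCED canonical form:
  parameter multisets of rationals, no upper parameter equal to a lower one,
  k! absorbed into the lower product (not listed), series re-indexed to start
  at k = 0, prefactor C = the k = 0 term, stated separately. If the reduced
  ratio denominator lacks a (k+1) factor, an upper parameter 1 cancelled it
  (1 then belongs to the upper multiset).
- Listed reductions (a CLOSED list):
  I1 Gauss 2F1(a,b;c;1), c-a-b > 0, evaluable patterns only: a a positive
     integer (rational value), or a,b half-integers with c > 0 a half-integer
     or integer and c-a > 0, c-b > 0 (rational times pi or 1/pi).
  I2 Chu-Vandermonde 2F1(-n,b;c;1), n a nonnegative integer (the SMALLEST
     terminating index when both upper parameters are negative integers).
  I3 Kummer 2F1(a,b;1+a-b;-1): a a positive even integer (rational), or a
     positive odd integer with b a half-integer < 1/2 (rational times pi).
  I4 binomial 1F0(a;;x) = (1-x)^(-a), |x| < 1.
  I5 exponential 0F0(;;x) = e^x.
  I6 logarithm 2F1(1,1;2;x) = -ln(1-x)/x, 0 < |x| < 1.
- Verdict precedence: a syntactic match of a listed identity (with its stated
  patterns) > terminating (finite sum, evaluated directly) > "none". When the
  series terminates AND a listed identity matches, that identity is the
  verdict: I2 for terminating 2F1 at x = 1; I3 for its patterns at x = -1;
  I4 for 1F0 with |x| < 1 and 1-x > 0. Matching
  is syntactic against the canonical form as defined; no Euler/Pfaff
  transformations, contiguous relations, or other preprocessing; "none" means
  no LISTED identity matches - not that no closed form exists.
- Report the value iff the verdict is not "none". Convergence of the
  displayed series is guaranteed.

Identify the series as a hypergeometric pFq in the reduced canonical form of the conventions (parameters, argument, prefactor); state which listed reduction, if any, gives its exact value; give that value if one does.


The series (x = 1) is 2F1: upper {-1/2, 1/2}, lower {7/2}, prefactor -1. Verdict: Gauss's theorem I1 (half-integer case) applies (x = 1; upper {-1/2, 1/2} half-integers, c = 7/2 in the evaluable pattern). Sum: (-75/256) * pi.

Key step: with t_0 = -1, the expanded ratio factors over Q; C = -1, x = 1, roots give parameters.
Ratio: r(k) = 1 * (k-1/2) (k+1/2) / [(k+7/2) (k+1)] ; factor over Q: parameters, x = 1, and C = -1.


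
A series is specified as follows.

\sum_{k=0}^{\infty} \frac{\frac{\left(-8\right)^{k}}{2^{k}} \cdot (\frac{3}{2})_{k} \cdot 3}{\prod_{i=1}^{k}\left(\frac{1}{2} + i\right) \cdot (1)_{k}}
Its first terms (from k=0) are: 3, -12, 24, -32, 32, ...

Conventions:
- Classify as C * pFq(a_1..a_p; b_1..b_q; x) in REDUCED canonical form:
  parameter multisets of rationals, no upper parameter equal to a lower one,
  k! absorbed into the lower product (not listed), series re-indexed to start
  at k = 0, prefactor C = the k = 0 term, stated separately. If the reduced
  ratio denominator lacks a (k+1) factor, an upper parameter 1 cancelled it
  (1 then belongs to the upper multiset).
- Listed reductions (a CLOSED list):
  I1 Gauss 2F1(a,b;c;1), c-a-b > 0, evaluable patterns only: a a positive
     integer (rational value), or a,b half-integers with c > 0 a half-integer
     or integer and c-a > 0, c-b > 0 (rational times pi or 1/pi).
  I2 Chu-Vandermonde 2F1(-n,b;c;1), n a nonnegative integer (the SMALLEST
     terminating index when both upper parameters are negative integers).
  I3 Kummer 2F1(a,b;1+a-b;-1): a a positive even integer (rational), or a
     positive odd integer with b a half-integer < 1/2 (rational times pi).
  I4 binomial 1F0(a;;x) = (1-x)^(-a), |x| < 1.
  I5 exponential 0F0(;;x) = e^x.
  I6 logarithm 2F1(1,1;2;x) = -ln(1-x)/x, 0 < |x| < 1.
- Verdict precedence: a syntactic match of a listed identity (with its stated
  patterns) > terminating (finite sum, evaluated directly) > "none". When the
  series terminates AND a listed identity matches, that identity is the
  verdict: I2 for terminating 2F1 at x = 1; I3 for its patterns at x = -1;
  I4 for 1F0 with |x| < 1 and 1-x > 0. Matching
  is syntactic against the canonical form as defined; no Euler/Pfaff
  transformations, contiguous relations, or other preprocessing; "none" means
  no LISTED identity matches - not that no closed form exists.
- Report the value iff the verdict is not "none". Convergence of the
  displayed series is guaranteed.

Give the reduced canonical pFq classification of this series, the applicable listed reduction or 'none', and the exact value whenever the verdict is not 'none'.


Reduced: x = -4, 0F0, upper = {-}, lower = {-}, C = 3. Verdict (x = -4): the I5 exponential reduction applies (the 0F0 exponential series at x = -4). Sum: 3 \cdot e^{-4}.

First insight: x = -4 and the parameter 3/2 appears in both the upper and lower lists and cancels.
Consecutive-term ratio: r(k) = -4 * 1 / [(k+1)] - poly over poly, x = -4 from leading terms; C = 3 at k = 0.


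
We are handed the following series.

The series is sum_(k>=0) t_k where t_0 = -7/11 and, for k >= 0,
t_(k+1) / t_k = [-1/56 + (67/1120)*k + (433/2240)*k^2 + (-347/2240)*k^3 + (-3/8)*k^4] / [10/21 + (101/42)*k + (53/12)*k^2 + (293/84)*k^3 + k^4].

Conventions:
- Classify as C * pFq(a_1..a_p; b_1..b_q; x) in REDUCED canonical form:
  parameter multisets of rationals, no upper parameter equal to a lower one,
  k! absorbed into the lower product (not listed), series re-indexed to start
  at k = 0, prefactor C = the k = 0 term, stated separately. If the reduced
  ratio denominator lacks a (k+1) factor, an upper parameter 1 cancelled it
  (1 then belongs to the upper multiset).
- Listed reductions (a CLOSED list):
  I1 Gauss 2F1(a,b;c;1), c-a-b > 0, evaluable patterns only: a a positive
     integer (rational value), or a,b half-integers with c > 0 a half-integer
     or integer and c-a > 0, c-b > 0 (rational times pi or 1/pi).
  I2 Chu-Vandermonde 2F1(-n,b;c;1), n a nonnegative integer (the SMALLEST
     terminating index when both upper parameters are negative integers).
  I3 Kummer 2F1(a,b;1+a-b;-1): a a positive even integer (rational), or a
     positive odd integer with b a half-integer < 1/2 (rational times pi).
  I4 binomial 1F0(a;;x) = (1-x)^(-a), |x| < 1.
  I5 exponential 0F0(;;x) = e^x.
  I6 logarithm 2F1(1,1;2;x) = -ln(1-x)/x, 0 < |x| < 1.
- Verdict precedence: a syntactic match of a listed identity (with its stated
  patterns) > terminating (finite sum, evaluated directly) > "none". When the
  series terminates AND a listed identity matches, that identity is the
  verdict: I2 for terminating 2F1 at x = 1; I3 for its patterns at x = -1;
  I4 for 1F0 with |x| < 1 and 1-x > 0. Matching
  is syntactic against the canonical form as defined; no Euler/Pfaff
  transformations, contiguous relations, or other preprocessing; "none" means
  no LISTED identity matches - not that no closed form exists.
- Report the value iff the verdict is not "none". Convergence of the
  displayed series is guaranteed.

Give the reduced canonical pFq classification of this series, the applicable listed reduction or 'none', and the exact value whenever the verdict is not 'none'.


Canonical form: C = -7/11 times 2F1 with upper {-5/8, -1/5}, lower {5/4}, x = -3/8. Verdict: none. A 2F1 with upper {-5/8, -1/5} fits none of I1-I6 at x = -3/8; the sum runs forever.

The tell: x = (-3/8) and cancel k + 2/3 from the displayed ratio first; then prefactor -7/11.
Ratio: r(k) = (-3/8) * (k-5/8) (k-1/5) / [(k+5/4) (k+1)] - rational in k, leading ratio (-3/8); with t_0 = -7/11, classification follows.


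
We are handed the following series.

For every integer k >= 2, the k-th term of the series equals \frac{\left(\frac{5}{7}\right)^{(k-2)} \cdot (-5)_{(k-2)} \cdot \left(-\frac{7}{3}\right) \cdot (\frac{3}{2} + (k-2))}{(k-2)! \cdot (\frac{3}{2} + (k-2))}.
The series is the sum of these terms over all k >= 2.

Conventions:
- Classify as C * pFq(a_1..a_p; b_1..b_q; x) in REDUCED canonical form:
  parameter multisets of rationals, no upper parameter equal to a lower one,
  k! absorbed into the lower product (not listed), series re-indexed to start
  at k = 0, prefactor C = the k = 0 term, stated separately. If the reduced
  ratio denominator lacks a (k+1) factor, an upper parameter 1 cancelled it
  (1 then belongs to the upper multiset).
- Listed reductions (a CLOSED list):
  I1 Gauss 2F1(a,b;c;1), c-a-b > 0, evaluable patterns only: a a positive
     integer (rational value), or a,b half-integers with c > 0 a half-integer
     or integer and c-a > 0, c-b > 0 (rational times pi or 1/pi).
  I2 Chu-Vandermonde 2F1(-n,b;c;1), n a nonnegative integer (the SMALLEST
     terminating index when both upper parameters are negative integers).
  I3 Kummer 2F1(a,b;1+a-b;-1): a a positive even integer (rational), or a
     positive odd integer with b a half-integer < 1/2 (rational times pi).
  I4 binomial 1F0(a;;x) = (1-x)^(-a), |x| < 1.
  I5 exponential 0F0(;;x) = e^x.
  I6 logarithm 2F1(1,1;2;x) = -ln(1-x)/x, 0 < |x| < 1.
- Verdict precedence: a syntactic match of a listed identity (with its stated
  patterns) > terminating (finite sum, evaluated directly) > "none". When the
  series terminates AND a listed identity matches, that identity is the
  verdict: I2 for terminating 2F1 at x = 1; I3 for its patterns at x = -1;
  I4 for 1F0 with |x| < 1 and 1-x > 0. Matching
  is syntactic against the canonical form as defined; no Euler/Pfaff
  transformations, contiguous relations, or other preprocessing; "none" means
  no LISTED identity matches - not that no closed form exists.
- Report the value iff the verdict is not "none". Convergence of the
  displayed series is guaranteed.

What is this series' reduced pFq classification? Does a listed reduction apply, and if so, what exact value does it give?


This is -\frac{7}{3} * 1F0(-5; -; \frac{5}{7}) in reduced canonical form. Verdict at x = \frac{5}{7}: the binomial series (I4) matches (the 1F0 binomial series: exponent 5, x = \frac{5}{7}). Sum: -\frac{32}{7203}.

First insight: from the first term -\frac{7}{3}: the factor k + 3/2 cancels (top and bottom), leaving C = -7/3, x = 5/7.
Step ratio: r(k) = \frac{5}{7} * (k-5) / [(k+1)] - rational; roots negated = parameters, x = \frac{5}{7}, C = -\frac{7}{3}.


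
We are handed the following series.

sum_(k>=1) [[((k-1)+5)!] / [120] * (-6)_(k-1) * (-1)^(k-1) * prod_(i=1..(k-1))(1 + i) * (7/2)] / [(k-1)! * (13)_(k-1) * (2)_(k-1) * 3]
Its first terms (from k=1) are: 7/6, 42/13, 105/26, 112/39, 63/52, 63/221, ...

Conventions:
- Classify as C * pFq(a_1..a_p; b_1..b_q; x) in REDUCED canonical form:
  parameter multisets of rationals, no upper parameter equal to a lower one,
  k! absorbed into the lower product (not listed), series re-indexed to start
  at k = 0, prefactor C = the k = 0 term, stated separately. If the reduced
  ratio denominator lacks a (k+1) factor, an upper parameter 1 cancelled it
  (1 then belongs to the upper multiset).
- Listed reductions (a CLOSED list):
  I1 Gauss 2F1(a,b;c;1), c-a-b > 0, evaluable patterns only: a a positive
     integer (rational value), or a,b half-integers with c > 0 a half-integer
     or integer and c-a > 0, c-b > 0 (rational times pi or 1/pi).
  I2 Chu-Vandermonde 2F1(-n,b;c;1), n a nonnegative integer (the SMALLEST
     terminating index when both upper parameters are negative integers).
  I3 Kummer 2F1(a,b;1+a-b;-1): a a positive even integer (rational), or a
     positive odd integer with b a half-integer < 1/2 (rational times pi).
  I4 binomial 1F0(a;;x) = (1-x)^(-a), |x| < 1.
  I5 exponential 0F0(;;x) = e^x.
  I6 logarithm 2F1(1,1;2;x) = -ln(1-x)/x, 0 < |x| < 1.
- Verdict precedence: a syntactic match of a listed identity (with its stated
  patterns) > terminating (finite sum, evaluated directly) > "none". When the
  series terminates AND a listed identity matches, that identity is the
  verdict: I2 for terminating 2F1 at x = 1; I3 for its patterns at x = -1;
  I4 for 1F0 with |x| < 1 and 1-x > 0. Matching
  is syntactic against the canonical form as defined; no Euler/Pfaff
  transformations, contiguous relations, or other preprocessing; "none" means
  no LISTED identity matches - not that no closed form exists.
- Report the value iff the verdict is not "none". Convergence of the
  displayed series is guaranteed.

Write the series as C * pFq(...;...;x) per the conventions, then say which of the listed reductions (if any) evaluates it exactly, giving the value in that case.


At argument -1: a 2F1 with upper {-6, 6}, lower {13}, scaled by C = 7/6. Verdict at x = -1: the Kummer evaluation I3 matches (x = -1; c = 13 equals 1+a-b for upper {-6, 6}: listed pattern). Value: 77/6.

Key observation: with t_0 = 7/6, the parameter 2 appears in both the upper and lower lists and cancels.
Adjacent-term ratio: r(k) = (-1) * (k-6) (k+6) / [(k+13) (k+1)] - rational in k, leading ratio (-1); with t_0 = 7/6, classification follows.
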